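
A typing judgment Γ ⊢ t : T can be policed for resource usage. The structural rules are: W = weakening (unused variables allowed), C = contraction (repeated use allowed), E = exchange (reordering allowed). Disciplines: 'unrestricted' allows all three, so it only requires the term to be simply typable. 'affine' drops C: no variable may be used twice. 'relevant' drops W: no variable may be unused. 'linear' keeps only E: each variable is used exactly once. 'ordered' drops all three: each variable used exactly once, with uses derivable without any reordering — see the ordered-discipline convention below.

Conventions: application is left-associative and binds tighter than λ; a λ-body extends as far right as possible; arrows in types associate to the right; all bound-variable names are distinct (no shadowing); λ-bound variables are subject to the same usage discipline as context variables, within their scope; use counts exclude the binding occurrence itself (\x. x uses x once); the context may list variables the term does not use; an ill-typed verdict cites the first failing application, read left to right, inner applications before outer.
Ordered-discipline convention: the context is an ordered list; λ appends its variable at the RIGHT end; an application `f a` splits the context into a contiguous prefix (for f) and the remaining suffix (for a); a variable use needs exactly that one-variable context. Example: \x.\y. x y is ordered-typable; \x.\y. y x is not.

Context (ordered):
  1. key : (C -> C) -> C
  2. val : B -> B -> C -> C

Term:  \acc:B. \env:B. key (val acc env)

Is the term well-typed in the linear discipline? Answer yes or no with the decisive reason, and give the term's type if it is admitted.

yes — key, val, acc, env: one use apiece; term : B -> B -> C
counts: key: 1×; val: 1×; acc [bound]: 1×; env [bound]: 1×
order of uses: key, val, acc, env
typing: ✓ — B -> B -> C
summary: ordered ✓ · linear ✓ · affine ✓ · relevant ✓ · unrestricted ✓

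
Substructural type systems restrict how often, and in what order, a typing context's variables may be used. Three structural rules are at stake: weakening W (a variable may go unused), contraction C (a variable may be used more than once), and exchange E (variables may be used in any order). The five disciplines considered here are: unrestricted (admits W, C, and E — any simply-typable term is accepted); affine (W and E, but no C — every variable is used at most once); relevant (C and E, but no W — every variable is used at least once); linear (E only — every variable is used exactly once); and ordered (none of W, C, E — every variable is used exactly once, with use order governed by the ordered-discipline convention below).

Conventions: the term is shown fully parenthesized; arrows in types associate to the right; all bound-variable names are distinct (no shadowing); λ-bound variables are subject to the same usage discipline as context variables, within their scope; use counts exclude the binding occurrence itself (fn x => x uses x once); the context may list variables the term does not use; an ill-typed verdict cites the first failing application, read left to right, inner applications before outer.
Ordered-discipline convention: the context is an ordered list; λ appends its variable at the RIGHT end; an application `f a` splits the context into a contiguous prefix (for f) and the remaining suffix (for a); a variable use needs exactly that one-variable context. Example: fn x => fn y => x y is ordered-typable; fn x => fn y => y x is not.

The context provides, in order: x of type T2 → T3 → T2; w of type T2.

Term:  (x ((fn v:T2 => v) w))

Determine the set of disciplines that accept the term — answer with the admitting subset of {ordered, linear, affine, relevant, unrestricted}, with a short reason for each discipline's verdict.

accepted by: ordered, linear, affine, relevant, unrestricted
counts: x: 1; w: 1; v [bound]: 1
uses in reading order: x, v, w
typing: ✓ — T3 → T2
ordered ✓ (one use each (x, w, v); ordered split holds)
linear ✓ (each of x, w, v used exactly once)
affine ✓ (no duplicate uses among x, w, v)
relevant ✓ (none of x, w, v goes unused)
unrestricted ✓ (simply typable at T3 → T2; W, C, E all held)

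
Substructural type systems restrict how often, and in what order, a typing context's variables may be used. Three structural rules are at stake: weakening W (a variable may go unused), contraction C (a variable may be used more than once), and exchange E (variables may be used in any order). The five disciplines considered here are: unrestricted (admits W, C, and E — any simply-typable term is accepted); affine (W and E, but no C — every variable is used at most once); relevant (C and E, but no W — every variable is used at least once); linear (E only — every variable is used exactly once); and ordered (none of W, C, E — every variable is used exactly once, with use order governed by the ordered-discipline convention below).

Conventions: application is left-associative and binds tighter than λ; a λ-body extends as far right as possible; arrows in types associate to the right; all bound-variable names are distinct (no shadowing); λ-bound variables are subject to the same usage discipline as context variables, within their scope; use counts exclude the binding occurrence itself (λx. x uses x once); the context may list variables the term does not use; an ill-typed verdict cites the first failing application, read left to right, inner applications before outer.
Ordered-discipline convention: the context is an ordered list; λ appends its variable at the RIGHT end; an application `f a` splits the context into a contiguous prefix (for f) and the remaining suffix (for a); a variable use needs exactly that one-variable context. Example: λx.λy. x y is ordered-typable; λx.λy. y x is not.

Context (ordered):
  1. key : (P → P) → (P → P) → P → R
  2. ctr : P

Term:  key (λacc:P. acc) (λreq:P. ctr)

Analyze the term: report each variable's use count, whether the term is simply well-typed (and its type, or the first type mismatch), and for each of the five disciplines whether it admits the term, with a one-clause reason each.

usage: key: 1×, ctr: 1×, acc (bound): 1×, req (bound): 0×
order of uses: key, acc, ctr
typing: the term checks, with type P → R
ordered: ✗, needs weakening: req unused
linear: ✗, needs weakening: req unused
affine: ✓, at most one use each (key, ctr, acc, req)
relevant: ✗, needs weakening: req unused
unrestricted: ✓, simply typable at P → R; W, C, E all held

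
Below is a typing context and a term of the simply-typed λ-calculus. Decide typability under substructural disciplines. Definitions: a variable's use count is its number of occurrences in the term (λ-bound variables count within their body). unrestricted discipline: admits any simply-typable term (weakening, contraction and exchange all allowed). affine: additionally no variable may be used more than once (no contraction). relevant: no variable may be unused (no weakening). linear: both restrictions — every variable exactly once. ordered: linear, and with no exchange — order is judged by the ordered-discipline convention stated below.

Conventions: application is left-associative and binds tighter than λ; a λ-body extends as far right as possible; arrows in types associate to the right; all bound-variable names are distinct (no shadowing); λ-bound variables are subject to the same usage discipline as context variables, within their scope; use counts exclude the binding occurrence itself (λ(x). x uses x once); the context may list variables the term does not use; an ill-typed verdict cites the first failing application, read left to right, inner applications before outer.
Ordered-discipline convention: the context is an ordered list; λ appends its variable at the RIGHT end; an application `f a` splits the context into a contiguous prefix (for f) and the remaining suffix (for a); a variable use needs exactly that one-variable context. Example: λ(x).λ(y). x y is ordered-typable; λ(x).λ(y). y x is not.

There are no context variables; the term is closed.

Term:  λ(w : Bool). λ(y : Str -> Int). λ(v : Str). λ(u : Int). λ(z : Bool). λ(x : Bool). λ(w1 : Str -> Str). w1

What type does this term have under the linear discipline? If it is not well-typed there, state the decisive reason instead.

not well-typed under linear — unused: w, y, v, u, z, x — weakening required
variable uses: w [bound]: 0×, y [bound]: 0×, v [bound]: 0×, u [bound]: 0×, z [bound]: 0×, x [bound]: 0×, w1 [bound]: 1×
uses in reading order: w1
typing: the term checks, with type Bool -> (Str -> Int) -> Str -> Int -> Bool -> Bool -> (Str -> Str) -> Str -> Str
per-discipline verdicts: ordered ✗, linear ✗, affine ✓, relevant ✗, unrestricted ✓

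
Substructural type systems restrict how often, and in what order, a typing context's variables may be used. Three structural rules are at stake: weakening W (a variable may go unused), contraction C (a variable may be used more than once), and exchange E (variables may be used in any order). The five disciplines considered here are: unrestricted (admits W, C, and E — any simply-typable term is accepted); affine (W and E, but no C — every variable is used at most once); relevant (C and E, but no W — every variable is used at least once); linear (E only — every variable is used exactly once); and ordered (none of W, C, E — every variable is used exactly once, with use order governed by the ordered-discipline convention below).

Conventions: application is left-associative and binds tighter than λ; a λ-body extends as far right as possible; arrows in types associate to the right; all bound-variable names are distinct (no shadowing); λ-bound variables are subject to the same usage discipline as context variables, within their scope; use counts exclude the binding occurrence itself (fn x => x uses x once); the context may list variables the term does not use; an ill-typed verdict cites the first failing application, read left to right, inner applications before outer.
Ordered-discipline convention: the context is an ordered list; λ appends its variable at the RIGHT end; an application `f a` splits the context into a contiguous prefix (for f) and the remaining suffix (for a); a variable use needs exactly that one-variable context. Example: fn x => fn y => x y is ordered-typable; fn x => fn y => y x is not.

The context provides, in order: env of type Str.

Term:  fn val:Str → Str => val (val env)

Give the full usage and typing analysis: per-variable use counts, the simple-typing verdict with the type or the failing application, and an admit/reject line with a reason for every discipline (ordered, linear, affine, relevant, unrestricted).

variable uses: env ×1; val (bound) ×2
left-to-right use order: val, val, env
typing: the term checks, with type (Str → Str) → Str
ordered ✗ (val ×2 used more than once (contraction))
linear ✗ (val ×2 used more than once (contraction))
affine ✗ (val ×2 used more than once (contraction))
relevant ✓ (at least one use each (env, val))
unrestricted ✓ (typability at (Str → Str) → Str is all that's needed)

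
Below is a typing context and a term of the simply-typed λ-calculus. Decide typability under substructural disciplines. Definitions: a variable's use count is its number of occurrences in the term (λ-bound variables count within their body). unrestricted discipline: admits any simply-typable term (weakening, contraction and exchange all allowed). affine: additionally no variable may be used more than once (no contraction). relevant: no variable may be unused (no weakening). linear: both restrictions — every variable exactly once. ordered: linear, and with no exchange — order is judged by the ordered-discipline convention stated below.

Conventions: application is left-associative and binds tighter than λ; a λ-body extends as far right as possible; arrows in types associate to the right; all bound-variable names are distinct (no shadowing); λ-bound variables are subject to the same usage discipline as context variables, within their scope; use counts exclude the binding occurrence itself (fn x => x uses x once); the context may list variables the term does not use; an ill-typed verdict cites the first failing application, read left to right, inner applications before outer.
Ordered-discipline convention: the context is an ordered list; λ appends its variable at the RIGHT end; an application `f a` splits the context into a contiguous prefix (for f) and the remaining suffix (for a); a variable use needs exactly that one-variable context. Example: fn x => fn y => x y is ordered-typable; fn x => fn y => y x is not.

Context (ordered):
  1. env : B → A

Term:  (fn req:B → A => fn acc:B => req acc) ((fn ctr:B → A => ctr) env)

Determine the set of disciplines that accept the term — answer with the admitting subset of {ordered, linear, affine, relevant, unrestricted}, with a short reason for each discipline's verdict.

admitted in: ordered, linear, affine, relevant, unrestricted
use counts: env=1, req [bound]=1, acc [bound]=1, ctr [bound]=1
order of uses: req, acc, ctr, env
typing: the term checks, with type B → A
ordered ✓ (single-use (env, req, acc, ctr), ordered derivation ok)
linear ✓ (env, req, acc, ctr: one use apiece)
affine ✓ (env, req, acc, ctr: no repeats, contraction unneeded)
relevant ✓ (env, req, acc, ctr: all used, weakening unneeded)
unrestricted ✓ (typability at B → A is all that's needed)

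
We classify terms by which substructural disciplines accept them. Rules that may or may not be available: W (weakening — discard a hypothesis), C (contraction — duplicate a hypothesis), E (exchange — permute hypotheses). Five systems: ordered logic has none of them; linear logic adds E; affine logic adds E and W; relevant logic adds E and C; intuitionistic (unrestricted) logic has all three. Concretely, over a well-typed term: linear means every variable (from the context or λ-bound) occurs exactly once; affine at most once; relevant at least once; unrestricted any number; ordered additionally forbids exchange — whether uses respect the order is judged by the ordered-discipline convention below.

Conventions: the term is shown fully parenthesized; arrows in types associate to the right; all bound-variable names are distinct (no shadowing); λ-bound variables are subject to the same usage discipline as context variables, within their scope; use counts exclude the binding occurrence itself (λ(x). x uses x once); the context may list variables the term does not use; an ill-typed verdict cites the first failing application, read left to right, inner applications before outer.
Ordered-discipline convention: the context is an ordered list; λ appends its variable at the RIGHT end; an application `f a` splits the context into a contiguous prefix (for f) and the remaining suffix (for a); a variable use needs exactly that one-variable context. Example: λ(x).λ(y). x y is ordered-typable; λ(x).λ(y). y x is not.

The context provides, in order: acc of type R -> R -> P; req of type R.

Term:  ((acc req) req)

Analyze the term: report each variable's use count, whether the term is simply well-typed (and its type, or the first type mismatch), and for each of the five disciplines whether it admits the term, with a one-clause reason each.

counts: acc ×1; req ×2
uses in reading order: acc, req, req
typing: well-typed — term : P
ordered: ✗, uses contraction: req ×2
linear: ✗, uses contraction: req ×2
affine: ✗, uses contraction: req ×2
relevant: ✓, every one of acc, req appears
unrestricted: ✓, type-checks (P) and nothing is barred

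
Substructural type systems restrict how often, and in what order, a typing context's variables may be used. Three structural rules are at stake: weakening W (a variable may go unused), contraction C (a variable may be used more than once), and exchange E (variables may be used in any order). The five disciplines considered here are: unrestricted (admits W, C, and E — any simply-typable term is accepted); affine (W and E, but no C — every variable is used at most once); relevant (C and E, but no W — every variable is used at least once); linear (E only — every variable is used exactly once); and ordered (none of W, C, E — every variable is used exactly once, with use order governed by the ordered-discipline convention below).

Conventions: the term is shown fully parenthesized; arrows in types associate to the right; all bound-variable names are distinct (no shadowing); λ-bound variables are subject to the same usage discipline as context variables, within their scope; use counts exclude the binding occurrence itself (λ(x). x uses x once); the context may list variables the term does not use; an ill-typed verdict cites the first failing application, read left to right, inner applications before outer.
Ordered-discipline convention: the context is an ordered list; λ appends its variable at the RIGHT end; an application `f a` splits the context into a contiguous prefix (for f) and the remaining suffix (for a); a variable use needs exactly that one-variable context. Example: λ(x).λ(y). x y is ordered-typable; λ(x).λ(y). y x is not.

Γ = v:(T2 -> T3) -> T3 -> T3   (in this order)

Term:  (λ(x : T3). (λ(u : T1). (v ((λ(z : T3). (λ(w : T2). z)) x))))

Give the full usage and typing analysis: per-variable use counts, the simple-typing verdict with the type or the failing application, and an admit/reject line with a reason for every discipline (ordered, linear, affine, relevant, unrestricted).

counts: v ×1; x (bound) ×1; u (bound) ×0; z (bound) ×1; w (bound) ×0
left-to-right use order: v, z, x
typing: ✓ — T3 -> T1 -> T3 -> T3
ordered: ✗ — unused: u, w — weakening required
linear: ✗ — unused: u, w — weakening required
affine: ✓ — at most one use each (v, x, u, z, w)
relevant: ✗ — unused: u, w — weakening required
unrestricted: ✓ — typability at T3 -> T1 -> T3 -> T3 is all that's needed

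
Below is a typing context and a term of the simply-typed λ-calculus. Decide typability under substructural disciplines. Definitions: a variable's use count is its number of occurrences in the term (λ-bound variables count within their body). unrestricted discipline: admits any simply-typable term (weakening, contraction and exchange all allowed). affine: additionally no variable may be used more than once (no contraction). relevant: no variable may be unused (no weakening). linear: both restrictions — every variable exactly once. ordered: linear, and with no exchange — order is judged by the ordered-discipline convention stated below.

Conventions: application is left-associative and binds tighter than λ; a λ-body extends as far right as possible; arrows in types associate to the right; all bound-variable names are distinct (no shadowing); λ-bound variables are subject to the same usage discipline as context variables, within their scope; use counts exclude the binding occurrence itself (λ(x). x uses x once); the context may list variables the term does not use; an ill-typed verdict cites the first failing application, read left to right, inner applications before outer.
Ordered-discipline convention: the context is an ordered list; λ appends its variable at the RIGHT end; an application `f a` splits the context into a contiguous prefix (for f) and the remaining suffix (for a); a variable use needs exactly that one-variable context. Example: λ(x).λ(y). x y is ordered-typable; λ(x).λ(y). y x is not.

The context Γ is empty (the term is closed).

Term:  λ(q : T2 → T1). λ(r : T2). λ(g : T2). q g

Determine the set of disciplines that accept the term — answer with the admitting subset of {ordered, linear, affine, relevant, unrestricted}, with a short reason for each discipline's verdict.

admitted in: affine, unrestricted
counts: q (bound): 1, r (bound): 0, g (bound): 1
order of uses: q, g
typing: well-typed — term : (T2 → T1) → T2 → T2 → T1
ordered: ✗ — needs weakening: r unused
linear: ✗ — needs weakening: r unused
affine: ✓ — q, r, g: no repeats, contraction unneeded
relevant: ✗ — needs weakening: r unused
unrestricted: ✓ — type-checks ((T2 → T1) → T2 → T2 → T1) and nothing is barred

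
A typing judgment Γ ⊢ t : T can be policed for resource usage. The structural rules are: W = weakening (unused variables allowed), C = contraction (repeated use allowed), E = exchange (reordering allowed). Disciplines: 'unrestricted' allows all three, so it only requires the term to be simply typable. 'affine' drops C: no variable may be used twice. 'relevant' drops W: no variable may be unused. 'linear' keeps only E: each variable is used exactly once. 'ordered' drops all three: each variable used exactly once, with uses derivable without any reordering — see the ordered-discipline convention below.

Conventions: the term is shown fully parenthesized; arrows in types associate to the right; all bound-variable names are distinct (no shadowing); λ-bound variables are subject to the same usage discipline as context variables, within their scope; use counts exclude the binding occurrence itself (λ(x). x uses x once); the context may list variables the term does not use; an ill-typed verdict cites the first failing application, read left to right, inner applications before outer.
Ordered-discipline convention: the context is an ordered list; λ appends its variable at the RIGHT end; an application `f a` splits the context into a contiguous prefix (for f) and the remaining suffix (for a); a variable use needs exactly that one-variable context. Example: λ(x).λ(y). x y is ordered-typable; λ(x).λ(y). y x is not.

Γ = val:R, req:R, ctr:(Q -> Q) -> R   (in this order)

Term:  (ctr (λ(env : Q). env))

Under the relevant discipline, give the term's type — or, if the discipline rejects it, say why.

not well-typed under relevant — val, req left unused
usage: val=0, req=0, ctr=1, env [bound]=1
left-to-right use order: ctr, env
typing: well-typed at R
summary: ordered ✗, linear ✗, affine ✓, relevant ✗, unrestricted ✓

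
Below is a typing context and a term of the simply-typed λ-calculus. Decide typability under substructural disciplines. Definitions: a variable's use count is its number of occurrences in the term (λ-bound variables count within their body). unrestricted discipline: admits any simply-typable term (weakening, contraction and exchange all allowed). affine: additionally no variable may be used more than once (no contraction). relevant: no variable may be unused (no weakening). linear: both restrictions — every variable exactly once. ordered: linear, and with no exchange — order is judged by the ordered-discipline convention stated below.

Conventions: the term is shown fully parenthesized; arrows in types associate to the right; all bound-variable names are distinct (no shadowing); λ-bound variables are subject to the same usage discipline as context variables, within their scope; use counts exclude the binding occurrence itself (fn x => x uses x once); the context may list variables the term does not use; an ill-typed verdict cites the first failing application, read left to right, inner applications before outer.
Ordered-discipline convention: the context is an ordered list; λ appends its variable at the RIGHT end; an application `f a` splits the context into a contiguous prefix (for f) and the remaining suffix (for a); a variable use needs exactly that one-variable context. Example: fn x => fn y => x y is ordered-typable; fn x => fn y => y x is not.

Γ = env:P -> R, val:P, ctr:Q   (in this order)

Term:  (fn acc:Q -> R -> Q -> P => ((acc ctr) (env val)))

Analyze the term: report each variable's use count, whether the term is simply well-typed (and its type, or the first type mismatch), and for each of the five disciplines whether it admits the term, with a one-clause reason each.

usage: env: 1, val: 1, ctr: 1, acc (λ-bound): 1
uses in reading order: acc, ctr, env, val
typing: the term checks, with type (Q -> R -> Q -> P) -> Q -> P
ordered: ✗ — needs exchange: uses follow acc, ctr, env, val
linear: ✓ — env, val, ctr, acc: one use apiece
affine: ✓ — env, val, ctr, acc: no repeats, contraction unneeded
relevant: ✓ — at least one use each (env, val, ctr, acc)
unrestricted: ✓ — typability at (Q -> R -> Q -> P) -> Q -> P is all that's needed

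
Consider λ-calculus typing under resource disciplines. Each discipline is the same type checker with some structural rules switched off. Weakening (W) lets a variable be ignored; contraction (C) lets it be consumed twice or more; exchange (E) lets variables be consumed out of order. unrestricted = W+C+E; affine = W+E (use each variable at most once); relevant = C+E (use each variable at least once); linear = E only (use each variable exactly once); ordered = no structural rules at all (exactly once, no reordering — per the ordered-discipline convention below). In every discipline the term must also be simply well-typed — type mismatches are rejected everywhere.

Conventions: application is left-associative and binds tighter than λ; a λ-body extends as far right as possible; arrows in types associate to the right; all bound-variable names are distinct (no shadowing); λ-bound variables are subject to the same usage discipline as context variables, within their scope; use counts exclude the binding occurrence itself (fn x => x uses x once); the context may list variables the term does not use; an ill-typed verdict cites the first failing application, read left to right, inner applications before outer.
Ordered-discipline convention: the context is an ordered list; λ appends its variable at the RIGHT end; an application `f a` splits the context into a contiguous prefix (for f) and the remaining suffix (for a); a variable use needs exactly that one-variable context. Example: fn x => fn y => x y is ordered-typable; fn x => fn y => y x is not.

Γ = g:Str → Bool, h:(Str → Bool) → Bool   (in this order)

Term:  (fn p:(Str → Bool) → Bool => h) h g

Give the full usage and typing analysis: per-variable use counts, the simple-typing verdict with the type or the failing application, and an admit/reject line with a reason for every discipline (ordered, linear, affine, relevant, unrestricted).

usage: g=1, h=2, p [bound]=0
uses in reading order: h, h, g
typing: ✓ — Bool
ordered: ✗ — h ×2 used more than once (contraction); unused: p — weakening required
linear: ✗ — h ×2 used more than once (contraction); unused: p — weakening required
affine: ✗ — h ×2 used more than once (contraction)
relevant: ✗ — unused: p — weakening required
unrestricted: ✓ — typability at Bool is all that's needed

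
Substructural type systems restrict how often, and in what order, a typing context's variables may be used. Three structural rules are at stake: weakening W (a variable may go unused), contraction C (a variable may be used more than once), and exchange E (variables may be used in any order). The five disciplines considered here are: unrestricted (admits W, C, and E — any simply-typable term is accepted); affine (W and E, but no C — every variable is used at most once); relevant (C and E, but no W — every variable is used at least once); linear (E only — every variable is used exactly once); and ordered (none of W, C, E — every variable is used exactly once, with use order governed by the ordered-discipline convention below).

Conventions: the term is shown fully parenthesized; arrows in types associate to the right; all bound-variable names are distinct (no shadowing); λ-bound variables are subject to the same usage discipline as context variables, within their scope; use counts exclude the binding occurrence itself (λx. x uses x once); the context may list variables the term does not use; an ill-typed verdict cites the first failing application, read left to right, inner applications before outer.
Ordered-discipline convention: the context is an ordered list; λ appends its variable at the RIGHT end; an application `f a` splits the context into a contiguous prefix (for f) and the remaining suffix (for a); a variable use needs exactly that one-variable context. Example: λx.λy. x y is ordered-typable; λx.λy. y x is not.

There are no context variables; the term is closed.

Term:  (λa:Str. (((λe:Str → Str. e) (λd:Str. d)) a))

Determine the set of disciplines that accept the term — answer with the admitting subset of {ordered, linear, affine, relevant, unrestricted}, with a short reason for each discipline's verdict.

admitting disciplines: ordered, linear, affine, relevant, unrestricted
variable uses: a (λ-bound)=1, e (λ-bound)=1, d (λ-bound)=1
left-to-right use order: e, d, a
typing: ✓ — Str → Str
ordered: ✓ — a, e, d: once each, no exchange needed
linear: ✓ — each of a, e, d used exactly once
affine: ✓ — a, e, d: no repeats, contraction unneeded
relevant: ✓ — a, e, d: all used, weakening unneeded
unrestricted: ✓ — well-typed at Str → Str; no restrictions here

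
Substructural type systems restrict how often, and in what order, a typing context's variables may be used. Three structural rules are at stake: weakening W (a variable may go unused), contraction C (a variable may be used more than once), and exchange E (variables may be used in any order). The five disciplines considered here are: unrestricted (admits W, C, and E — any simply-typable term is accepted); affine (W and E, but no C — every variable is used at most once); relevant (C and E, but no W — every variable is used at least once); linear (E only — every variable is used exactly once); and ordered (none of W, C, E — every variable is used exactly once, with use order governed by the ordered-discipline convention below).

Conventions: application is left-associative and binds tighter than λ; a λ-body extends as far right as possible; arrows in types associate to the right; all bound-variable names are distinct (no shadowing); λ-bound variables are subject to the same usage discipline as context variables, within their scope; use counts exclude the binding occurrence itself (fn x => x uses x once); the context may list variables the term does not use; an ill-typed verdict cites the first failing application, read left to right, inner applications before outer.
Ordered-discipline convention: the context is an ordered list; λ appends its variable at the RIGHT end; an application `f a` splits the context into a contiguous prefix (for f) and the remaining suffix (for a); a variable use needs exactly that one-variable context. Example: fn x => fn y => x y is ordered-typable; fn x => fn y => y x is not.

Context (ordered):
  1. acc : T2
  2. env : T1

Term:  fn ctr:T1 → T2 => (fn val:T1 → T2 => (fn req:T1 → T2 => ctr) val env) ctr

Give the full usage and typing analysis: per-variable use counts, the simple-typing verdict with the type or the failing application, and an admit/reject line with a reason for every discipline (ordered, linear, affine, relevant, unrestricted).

usage: acc ×0; env ×1; ctr (bound) ×2; val (bound) ×1; req (bound) ×0
use order (left to right): ctr, val, env, ctr
typing: well-typed — term : (T1 → T2) → T2
ordered: ✗ — needs contraction — ctr ×2; needs weakening: acc, req unused
linear: ✗ — needs contraction — ctr ×2; needs weakening: acc, req unused
affine: ✗ — needs contraction — ctr ×2
relevant: ✗ — needs weakening: acc, req unused
unrestricted: ✓ — type-checks ((T1 → T2) → T2) and nothing is barred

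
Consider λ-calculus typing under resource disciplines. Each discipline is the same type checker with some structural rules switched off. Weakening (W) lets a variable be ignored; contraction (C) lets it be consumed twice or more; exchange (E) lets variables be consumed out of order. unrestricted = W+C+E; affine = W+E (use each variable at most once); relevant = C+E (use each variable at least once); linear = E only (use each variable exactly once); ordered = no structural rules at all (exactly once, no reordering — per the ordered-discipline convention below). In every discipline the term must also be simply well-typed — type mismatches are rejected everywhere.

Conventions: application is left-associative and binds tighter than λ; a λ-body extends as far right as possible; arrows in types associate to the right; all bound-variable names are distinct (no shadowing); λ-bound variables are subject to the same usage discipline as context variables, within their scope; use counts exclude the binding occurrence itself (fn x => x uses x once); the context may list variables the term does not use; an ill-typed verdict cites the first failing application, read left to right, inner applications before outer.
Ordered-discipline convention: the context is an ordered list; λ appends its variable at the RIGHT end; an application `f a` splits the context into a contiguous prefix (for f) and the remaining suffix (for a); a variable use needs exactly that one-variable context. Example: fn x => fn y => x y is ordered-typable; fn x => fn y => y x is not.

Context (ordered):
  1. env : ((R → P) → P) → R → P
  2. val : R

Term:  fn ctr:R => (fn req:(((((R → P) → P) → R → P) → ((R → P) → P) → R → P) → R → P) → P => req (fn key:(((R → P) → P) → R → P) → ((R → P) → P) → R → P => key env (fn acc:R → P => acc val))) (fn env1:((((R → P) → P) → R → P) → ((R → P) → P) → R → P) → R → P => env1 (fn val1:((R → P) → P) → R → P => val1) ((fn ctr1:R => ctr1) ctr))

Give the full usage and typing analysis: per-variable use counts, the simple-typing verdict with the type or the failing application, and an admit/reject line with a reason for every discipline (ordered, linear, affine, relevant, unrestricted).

usage: env: 1; val: 1; ctr (bound): 1; req (bound): 1; key (bound): 1; acc (bound): 1; env1 (bound): 1; val1 (bound): 1; ctr1 (bound): 1
uses in reading order: req, key, env, acc, val, env1, val1, ctr1, ctr
typing: ✓ — R → P
ordered: ✗, needs exchange: uses follow req, key, env, acc, val, env1, val1, ctr1, ctr
linear: ✓, env, val, ctr, req, key, acc, env1, val1, ctr1: one use apiece
affine: ✓, none of env, val, ctr, req, key, acc, env1, val1, ctr1 used more than once
relevant: ✓, at least one use each (env, val, ctr, req, key, acc, env1, val1, ctr1)
unrestricted: ✓, simply typable at R → P; W, C, E all held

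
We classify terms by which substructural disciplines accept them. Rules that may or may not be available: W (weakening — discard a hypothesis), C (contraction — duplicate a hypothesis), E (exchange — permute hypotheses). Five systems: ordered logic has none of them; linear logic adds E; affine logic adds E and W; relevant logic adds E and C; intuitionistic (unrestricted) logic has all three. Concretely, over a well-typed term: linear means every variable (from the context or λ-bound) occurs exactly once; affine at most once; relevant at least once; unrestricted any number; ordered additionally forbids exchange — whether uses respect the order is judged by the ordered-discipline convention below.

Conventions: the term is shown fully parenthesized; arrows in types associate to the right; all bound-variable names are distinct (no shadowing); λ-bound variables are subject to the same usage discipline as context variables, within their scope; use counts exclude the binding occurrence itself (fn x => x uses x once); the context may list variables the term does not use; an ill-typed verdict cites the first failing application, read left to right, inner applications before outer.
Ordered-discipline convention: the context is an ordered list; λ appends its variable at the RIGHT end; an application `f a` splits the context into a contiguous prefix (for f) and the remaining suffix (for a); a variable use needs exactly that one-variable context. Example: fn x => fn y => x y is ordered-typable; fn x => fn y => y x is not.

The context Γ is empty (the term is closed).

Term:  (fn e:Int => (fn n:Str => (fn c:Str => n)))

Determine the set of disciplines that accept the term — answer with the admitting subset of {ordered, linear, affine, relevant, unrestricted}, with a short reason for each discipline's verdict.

admitted in: affine, unrestricted
counts: e (bound): 0; n (bound): 1; c (bound): 0
order of uses: n
typing: well-typed — term : Int -> Str -> Str -> Str
ordered: ✗, needs weakening: e, c unused
linear: ✗, needs weakening: e, c unused
affine: ✓, e, n, c: no repeats, contraction unneeded
relevant: ✗, needs weakening: e, c unused
unrestricted: ✓, type-checks (Int -> Str -> Str -> Str) and nothing is barred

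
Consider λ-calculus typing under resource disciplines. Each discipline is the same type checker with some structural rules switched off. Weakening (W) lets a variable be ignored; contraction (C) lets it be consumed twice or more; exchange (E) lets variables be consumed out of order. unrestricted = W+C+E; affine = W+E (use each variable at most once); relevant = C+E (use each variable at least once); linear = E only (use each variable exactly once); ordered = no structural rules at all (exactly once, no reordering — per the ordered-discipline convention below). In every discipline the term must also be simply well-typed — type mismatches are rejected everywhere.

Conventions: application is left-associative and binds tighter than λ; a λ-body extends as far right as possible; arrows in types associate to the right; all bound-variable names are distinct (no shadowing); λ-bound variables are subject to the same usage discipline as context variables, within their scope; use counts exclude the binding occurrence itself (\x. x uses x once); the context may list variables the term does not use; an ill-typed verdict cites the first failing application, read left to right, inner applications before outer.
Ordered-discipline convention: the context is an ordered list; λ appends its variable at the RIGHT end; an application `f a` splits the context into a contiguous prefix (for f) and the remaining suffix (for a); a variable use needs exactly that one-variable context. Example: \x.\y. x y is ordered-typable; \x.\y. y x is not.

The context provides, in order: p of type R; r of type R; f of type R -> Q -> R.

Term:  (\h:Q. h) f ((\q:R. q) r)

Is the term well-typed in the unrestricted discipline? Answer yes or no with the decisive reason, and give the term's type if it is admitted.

no — the type mismatch rejects it
usage: p=0; r=1; f=1; h [bound]=1; q [bound]=1
uses in reading order: h, f, q, r
typing: ill-typed: argument of type R -> Q -> R where Q is required
all disciplines: ordered ✗ · linear ✗ · affine ✗ · relevant ✗ · unrestricted ✗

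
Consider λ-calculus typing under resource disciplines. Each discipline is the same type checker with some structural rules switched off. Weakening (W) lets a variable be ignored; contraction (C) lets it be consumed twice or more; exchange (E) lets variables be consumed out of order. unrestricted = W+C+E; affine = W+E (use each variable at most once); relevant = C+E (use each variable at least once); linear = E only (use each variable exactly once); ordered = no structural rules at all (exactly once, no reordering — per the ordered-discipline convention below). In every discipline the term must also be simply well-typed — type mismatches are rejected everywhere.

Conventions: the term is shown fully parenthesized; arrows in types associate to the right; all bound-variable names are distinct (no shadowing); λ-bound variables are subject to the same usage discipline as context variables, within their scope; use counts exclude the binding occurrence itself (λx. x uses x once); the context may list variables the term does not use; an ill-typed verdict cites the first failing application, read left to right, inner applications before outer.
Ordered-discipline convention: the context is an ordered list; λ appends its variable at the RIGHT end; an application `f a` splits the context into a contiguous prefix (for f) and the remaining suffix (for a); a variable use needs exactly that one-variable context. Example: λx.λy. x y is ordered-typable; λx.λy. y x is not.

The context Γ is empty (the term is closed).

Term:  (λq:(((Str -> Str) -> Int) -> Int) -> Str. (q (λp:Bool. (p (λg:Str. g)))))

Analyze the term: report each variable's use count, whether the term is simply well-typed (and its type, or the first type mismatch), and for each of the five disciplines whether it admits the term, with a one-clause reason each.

use counts: q [bound]: 1×; p [bound]: 1×; g [bound]: 1×
left-to-right use order: q, p, g
typing: ill-typed: non-function type Bool applied to an argument
ordered: ✗, not simply typable
linear: ✗, fails simple typing
affine: ✗, a type mismatch blocks all five
relevant: ✗, the type mismatch rejects it
unrestricted: ✗, not simply typable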